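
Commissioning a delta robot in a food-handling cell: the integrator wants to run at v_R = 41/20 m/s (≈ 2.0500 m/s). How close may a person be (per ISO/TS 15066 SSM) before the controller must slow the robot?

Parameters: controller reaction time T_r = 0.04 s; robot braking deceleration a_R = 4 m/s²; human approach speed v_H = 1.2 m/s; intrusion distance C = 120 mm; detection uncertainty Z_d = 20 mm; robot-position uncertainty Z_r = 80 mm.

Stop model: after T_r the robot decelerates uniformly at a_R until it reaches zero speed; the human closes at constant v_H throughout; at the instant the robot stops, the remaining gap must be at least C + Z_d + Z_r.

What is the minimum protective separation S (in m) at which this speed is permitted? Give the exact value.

S_min = 4769/3200 m = 1.4903 m

stop time T_s = (41/20)/4 = 0.5125 s
robot covers v_R·T_r = 2.0500·0.0400 = 0.0820 m before braking
robot under decel: 2.0500²/(2·4.0000) = 0.5253 m
human closes 1.2000·0.5525 = 0.6630 m
C+Z_d+Z_r = 0.1200+0.0200+0.0800 = 0.2200 m
S_min ≈ 0.0820+0.5253+0.6630+0.2200  ⇒  S_min = 4769/3200 m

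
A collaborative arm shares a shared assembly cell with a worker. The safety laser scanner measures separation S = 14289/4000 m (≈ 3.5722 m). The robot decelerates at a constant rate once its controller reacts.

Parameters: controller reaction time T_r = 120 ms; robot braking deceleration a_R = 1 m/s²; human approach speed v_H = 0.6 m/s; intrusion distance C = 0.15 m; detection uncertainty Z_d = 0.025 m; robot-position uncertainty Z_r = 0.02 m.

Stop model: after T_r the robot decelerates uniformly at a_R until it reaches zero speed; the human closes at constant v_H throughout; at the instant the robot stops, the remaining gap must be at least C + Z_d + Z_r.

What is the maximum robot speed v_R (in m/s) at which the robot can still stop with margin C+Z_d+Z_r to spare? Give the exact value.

collect terms ⇒ (1/2)·v_R² + (18/25)·v_R + (-13221/4000) = 0
  disc = (18/25)² − 4·(1/2)·(-13221/4000) = 71289/10000 ; √disc = 267/100
  v_R = (−(18/25) + 267/100) / (2·(1/2)) = 39/20 m/s
check:
braking lasts T_s = (39/20)/1 = 1.9500 s
robot covers v_R·T_r = 1.9500·0.1200 = 0.2340 m before braking
robot covers 1.9500·1.9500 − ½·1.0000·1.9500² = 1.9013 m while stopping
human over T_r+T_s: 0.6000·(0.1200+1.9500) = 1.2420 m
C+Z_d+Z_r = 0.1500+0.0250+0.0200 = 0.1950 m
sum ≈ 0.2340+1.9013+1.2420+0.1950 ≈ 3.5722 m = S ✓

v_R_max = 39/20 m/s = 1.9500 m/s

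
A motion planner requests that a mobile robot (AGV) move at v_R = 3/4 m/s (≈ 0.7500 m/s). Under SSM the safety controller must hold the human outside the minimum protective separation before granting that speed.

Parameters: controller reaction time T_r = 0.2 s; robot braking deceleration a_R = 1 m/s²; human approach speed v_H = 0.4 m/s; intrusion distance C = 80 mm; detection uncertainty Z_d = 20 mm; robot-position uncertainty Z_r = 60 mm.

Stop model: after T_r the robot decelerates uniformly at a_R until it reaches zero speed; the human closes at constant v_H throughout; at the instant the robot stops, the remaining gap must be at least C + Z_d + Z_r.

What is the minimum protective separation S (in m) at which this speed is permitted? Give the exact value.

S_min = 777/800 m = 0.9712 m

T_s = v_R/a_R = (3/4)/1 = 0.7500 s
robot in T_r: 0.7500·0.2000 = 0.1500 m
robot under decel: 0.7500²/(2·1.0000) = 0.2812 m
human closes 0.4000·0.9500 = 0.3800 m
C+Z_d+Z_r = 0.0800+0.0200+0.0600 = 0.1600 m
S_min ≈ 0.1500+0.2812+0.3800+0.1600  ⇒  S_min = 777/800 m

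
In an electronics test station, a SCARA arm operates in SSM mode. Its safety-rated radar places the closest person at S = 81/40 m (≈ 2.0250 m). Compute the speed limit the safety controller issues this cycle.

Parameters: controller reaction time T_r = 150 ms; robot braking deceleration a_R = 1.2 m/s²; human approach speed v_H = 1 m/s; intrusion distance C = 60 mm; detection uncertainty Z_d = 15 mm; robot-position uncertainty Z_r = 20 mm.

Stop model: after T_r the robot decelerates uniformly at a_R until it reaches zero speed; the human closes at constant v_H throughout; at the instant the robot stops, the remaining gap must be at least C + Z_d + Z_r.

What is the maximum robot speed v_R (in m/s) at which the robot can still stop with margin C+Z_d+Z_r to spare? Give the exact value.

v_R_max = 6/5 m/s = 1.2000 m/s

collect terms ⇒ (5/12)·v_R² + (59/60)·v_R + (-89/50) = 0
  disc = (59/60)² − 4·(5/12)·(-89/50) = 14161/3600 ; √disc = 119/60
  v_R = (−(59/60) + 119/60) / (2·(5/12)) = 6/5 m/s
check:
braking lasts T_s = (6/5)/(6/5) = 1.0000 s
robot covers v_R·T_r = 1.2000·0.1500 = 0.1800 m before braking
robot under decel: 1.2000²/(2·1.2000) = 0.6000 m
person approaches 1.0000·(0.1500+1.0000) = 1.1500 m
margins: 0.0600+0.0150+0.0200 = 0.0950 m
sum ≈ 0.1800+0.6000+1.1500+0.0950 ≈ 2.0250 m = S ✓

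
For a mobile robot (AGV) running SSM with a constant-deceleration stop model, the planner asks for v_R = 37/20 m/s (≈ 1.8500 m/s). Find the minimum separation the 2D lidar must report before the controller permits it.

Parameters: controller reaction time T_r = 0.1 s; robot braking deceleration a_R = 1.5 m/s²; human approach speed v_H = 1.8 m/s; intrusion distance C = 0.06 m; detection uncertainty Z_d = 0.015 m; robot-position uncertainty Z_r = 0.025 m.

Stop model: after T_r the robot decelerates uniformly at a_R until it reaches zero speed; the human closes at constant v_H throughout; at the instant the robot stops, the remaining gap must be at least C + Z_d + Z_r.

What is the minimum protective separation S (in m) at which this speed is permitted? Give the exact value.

stop time T_s = (37/20)/(3/2) = 1.2333 s
robot in T_r: 1.8500·0.1000 = 0.1850 m
braking distance = 1.8500²/(2·1.5000) = 1.1408 m
human over T_r+T_s: 1.8000·(0.1000+1.2333) = 2.4000 m
residual clearance needed = 0.0600+0.0150+0.0250 = 0.1000 m
S_min ≈ 0.1850+1.1408+2.4000+0.1000  ⇒  S_min = 4591/1200 m

S_min = 4591/1200 m = 3.8258 m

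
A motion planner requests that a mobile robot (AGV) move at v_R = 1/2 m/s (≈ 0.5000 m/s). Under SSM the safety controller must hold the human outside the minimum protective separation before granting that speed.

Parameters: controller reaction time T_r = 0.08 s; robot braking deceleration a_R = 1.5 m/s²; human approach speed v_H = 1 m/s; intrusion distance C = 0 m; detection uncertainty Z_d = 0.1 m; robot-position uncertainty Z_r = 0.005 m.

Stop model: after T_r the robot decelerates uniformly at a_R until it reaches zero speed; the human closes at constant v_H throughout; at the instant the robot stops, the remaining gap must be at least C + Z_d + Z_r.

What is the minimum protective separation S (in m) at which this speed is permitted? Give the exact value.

S_min = 77/120 m = 0.6417 m

braking lasts T_s = (1/2)/(3/2) = 0.3333 s
robot in T_r: 0.5000·0.0800 = 0.0400 m
robot covers 0.5000·0.3333 − ½·1.5000·0.3333² = 0.0833 m while stopping
human over T_r+T_s: 1.0000·(0.0800+0.3333) = 0.4133 m
residual clearance needed = 0.0000+0.1000+0.0050 = 0.1050 m
S_min ≈ 0.0400+0.0833+0.4133+0.1050  ⇒  S_min = 77/120 m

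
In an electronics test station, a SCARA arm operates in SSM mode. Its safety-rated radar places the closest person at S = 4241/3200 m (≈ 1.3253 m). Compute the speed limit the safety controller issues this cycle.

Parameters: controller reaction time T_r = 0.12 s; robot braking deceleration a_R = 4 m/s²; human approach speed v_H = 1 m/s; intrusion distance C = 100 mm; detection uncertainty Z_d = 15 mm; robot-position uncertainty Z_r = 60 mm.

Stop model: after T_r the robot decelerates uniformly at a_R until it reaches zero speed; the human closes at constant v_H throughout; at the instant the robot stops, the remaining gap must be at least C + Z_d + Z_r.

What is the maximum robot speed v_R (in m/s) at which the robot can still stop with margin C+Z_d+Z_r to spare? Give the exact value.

v_R_max = 7/4 m/s = 1.7500 m/s

collect terms ⇒ (1/8)·v_R² + (37/100)·v_R + (-3297/3200) = 0
  disc = (37/100)² − 4·(1/8)·(-3297/3200) = 104329/160000 ; √disc = 323/400
  v_R = (−(37/100) + 323/400) / (2·(1/8)) = 7/4 m/s
check:
braking lasts T_s = (7/4)/4 = 0.4375 s
robot in T_r: 1.7500·0.1200 = 0.2100 m
robot covers 1.7500·0.4375 − ½·4.0000·0.4375² = 0.3828 m while stopping
human closes 1.0000·0.5575 = 0.5575 m
margins: 0.1000+0.0150+0.0600 = 0.1750 m
sum ≈ 0.2100+0.3828+0.5575+0.1750 ≈ 1.3253 m = S ✓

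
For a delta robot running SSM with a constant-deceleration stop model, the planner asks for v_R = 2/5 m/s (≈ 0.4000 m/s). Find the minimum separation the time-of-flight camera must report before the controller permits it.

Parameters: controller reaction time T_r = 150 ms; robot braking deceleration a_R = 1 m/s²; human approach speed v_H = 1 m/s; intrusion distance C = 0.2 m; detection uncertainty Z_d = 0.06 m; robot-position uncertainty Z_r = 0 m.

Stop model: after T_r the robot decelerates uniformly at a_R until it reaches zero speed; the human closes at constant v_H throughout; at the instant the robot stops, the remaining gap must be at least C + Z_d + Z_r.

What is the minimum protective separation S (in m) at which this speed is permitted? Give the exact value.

S_min = 19/20 m = 0.9500 m

braking lasts T_s = (2/5)/1 = 0.4000 s
reaction-phase robot travel = 0.4000·0.1500 = 0.0600 m
robot under decel: 0.4000²/(2·1.0000) = 0.0800 m
human closes 1.0000·0.5500 = 0.5500 m
residual clearance needed = 0.2000+0.0600+0.0000 = 0.2600 m
S_min ≈ 0.0600+0.0800+0.5500+0.2600  ⇒  S_min = 19/20 m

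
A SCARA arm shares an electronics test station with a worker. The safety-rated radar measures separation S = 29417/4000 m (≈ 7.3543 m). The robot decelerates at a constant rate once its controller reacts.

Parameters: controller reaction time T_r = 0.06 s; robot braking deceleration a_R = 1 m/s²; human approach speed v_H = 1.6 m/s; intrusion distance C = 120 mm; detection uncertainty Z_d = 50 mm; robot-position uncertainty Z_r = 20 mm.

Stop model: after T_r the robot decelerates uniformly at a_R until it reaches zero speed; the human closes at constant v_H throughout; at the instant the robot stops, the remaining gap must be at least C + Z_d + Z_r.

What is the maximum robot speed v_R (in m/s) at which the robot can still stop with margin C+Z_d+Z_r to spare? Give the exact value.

collect terms ⇒ (1/2)·v_R² + (83/50)·v_R + (-28273/4000) = 0
  disc = (83/50)² − 4·(1/2)·(-28273/4000) = 168921/10000 ; √disc = 411/100
  v_R = (−(83/50) + 411/100) / (2·(1/2)) = 49/20 m/s
check:
T_s = v_R/a_R = (49/20)/1 = 2.4500 s
robot covers v_R·T_r = 2.4500·0.0600 = 0.1470 m before braking
braking distance = 2.4500²/(2·1.0000) = 3.0013 m
person approaches 1.6000·(0.0600+2.4500) = 4.0160 m
margins: 0.1200+0.0500+0.0200 = 0.1900 m
sum ≈ 0.1470+3.0013+4.0160+0.1900 ≈ 7.3543 m = S ✓

v_R_max = 49/20 m/s = 2.4500 m/s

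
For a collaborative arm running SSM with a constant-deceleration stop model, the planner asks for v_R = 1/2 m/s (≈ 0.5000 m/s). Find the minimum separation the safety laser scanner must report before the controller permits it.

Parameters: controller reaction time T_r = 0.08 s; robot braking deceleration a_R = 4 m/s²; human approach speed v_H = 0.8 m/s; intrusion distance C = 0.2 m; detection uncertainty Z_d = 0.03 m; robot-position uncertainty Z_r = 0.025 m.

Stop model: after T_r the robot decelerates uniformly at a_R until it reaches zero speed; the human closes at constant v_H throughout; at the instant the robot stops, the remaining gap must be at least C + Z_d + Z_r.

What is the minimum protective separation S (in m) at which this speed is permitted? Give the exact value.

S_min = 1961/4000 m = 0.4903 m

braking lasts T_s = (1/2)/4 = 0.1250 s
robot in T_r: 0.5000·0.0800 = 0.0400 m
braking distance = 0.5000²/(2·4.0000) = 0.0312 m
person approaches 0.8000·(0.0800+0.1250) = 0.1640 m
residual clearance needed = 0.2000+0.0300+0.0250 = 0.2550 m
S_min ≈ 0.0400+0.0312+0.1640+0.2550  ⇒  S_min = 1961/4000 m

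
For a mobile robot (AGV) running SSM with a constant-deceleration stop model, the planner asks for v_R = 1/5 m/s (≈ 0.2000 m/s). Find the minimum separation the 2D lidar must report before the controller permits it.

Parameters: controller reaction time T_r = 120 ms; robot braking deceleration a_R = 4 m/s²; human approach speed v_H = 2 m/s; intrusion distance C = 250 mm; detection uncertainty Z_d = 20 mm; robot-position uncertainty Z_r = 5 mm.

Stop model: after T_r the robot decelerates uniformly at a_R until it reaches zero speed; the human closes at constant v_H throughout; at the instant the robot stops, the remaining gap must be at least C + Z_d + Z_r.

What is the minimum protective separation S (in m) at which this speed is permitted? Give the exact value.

S_min = 161/250 m = 0.6440 m

T_s = v_R/a_R = (1/5)/4 = 0.0500 s
robot covers v_R·T_r = 0.2000·0.1200 = 0.0240 m before braking
robot under decel: 0.2000²/(2·4.0000) = 0.0050 m
person approaches 2.0000·(0.1200+0.0500) = 0.3400 m
C+Z_d+Z_r = 0.2500+0.0200+0.0050 = 0.2750 m
S_min ≈ 0.0240+0.0050+0.3400+0.2750  ⇒  S_min = 161/250 m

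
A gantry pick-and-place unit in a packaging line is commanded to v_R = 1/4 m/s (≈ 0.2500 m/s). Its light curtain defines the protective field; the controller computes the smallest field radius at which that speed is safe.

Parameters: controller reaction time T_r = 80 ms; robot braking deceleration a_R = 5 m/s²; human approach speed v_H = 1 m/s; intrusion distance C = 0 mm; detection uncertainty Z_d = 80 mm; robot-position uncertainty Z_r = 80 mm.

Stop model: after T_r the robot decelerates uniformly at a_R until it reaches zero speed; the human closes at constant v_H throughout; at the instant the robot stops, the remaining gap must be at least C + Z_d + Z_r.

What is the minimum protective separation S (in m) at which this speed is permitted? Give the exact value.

S_min = 253/800 m = 0.3162 m

braking lasts T_s = (1/4)/5 = 0.0500 s
reaction-phase robot travel = 0.2500·0.0800 = 0.0200 m
robot covers 0.2500·0.0500 − ½·5.0000·0.0500² = 0.0063 m while stopping
person approaches 1.0000·(0.0800+0.0500) = 0.1300 m
margins: 0.0000+0.0800+0.0800 = 0.1600 m
S_min ≈ 0.0200+0.0063+0.1300+0.1600  ⇒  S_min = 253/800 m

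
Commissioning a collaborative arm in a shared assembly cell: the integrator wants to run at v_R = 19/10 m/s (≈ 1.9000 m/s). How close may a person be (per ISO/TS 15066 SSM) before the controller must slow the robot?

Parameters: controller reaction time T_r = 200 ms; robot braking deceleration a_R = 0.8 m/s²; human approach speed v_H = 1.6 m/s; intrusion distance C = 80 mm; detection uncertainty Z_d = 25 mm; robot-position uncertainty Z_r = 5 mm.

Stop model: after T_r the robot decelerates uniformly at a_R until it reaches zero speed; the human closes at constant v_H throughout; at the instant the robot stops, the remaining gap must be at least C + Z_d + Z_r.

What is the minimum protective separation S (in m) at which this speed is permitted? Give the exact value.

S_min = 5493/800 m = 6.8662 m

T_s = v_R/a_R = (19/10)/(4/5) = 2.3750 s
reaction-phase robot travel = 1.9000·0.2000 = 0.3800 m
robot covers 1.9000·2.3750 − ½·0.8000·2.3750² = 2.2563 m while stopping
human closes 1.6000·2.5750 = 4.1200 m
C+Z_d+Z_r = 0.0800+0.0250+0.0050 = 0.1100 m
S_min ≈ 0.3800+2.2563+4.1200+0.1100  ⇒  S_min = 5493/800 m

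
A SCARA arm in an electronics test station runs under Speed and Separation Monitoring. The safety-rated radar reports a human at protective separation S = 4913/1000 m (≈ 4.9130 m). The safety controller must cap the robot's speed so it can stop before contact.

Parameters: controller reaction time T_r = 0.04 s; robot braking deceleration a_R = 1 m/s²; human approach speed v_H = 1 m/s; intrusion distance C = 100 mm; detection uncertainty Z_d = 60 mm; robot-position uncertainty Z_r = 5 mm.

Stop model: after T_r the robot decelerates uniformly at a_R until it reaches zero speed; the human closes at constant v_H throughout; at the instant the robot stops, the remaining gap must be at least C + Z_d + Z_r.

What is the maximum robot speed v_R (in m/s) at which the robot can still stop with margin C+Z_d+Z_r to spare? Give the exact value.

collect terms ⇒ (1/2)·v_R² + (26/25)·v_R + (-1177/250) = 0
  disc = (26/25)² − 4·(1/2)·(-1177/250) = 6561/625 ; √disc = 81/25
  v_R = (−(26/25) + 81/25) / (2·(1/2)) = 11/5 m/s
check:
stop time T_s = (11/5)/1 = 2.2000 s
robot in T_r: 2.2000·0.0400 = 0.0880 m
robot under decel: 2.2000²/(2·1.0000) = 2.4200 m
person approaches 1.0000·(0.0400+2.2000) = 2.2400 m
residual clearance needed = 0.1000+0.0600+0.0050 = 0.1650 m
sum ≈ 0.0880+2.4200+2.2400+0.1650 ≈ 4.9130 m = S ✓

v_R_max = 11/5 m/s = 2.2000 m/s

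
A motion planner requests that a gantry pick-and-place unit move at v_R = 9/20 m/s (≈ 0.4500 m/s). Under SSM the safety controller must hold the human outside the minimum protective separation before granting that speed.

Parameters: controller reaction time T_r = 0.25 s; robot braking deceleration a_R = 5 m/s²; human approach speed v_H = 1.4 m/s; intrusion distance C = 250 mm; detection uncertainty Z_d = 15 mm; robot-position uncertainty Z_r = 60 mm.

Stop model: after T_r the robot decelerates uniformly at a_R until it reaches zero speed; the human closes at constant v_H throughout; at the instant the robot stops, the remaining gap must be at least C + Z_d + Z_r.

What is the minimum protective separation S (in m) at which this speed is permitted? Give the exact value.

S_min = 747/800 m = 0.9337 m

stop time T_s = (9/20)/5 = 0.0900 s
robot covers v_R·T_r = 0.4500·0.2500 = 0.1125 m before braking
robot covers 0.4500·0.0900 − ½·5.0000·0.0900² = 0.0203 m while stopping
person approaches 1.4000·(0.2500+0.0900) = 0.4760 m
C+Z_d+Z_r = 0.2500+0.0150+0.0600 = 0.3250 m
S_min ≈ 0.1125+0.0203+0.4760+0.3250  ⇒  S_min = 747/800 m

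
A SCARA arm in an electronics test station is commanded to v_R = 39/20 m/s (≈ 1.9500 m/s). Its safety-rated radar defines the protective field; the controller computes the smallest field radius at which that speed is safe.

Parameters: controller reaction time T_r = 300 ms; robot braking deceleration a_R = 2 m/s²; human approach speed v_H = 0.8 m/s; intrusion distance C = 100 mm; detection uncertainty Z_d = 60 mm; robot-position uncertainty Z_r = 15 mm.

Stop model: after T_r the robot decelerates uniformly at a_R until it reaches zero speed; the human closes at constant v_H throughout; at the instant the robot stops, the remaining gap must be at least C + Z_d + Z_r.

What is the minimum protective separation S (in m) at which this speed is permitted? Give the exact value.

S_min = 4369/1600 m = 2.7306 m

T_s = v_R/a_R = (39/20)/2 = 0.9750 s
robot covers v_R·T_r = 1.9500·0.3000 = 0.5850 m before braking
braking distance = 1.9500²/(2·2.0000) = 0.9506 m
human closes 0.8000·1.2750 = 1.0200 m
C+Z_d+Z_r = 0.1000+0.0600+0.0150 = 0.1750 m
S_min ≈ 0.5850+0.9506+1.0200+0.1750  ⇒  S_min = 4369/1600 m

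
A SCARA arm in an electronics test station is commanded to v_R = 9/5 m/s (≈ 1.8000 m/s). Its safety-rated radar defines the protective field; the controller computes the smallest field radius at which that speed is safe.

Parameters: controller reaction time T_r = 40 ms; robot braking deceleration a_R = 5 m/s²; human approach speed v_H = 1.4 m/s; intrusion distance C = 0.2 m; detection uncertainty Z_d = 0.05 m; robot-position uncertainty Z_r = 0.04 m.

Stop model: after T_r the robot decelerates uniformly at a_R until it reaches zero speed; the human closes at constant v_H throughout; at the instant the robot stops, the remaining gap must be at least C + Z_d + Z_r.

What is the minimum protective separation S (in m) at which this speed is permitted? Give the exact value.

S_min = 623/500 m = 1.2460 m

stop time T_s = (9/5)/5 = 0.3600 s
robot in T_r: 1.8000·0.0400 = 0.0720 m
robot under decel: 1.8000²/(2·5.0000) = 0.3240 m
person approaches 1.4000·(0.0400+0.3600) = 0.5600 m
residual clearance needed = 0.2000+0.0500+0.0400 = 0.2900 m
S_min ≈ 0.0720+0.3240+0.5600+0.2900  ⇒  S_min = 623/500 m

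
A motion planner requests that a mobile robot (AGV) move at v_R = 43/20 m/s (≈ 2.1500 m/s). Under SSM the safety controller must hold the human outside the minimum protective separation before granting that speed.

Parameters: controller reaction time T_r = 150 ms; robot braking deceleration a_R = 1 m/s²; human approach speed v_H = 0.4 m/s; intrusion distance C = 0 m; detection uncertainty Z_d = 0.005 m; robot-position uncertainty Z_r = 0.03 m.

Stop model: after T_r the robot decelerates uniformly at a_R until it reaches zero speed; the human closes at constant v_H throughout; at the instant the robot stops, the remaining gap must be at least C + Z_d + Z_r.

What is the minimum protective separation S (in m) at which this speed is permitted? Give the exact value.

T_s = v_R/a_R = (43/20)/1 = 2.1500 s
reaction-phase robot travel = 2.1500·0.1500 = 0.3225 m
robot covers 2.1500·2.1500 − ½·1.0000·2.1500² = 2.3112 m while stopping
human closes 0.4000·2.3000 = 0.9200 m
C+Z_d+Z_r = 0.0000+0.0050+0.0300 = 0.0350 m
S_min ≈ 0.3225+2.3112+0.9200+0.0350  ⇒  S_min = 2871/800 m

S_min = 2871/800 m = 3.5888 m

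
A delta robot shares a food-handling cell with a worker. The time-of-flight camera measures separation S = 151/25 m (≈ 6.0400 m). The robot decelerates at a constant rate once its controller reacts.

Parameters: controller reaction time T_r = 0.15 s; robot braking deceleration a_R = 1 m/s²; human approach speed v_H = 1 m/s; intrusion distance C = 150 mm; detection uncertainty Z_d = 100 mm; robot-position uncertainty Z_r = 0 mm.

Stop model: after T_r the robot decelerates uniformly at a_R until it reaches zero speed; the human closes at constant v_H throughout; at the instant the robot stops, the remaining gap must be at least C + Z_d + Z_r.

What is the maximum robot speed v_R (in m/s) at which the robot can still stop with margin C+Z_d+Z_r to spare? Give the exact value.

v_R_max = 12/5 m/s = 2.4000 m/s

collect terms ⇒ (1/2)·v_R² + (23/20)·v_R + (-141/25) = 0
  disc = (23/20)² − 4·(1/2)·(-141/25) = 5041/400 ; √disc = 71/20
  v_R = (−(23/20) + 71/20) / (2·(1/2)) = 12/5 m/s
check:
T_s = v_R/a_R = (12/5)/1 = 2.4000 s
reaction-phase robot travel = 2.4000·0.1500 = 0.3600 m
robot under decel: 2.4000²/(2·1.0000) = 2.8800 m
human over T_r+T_s: 1.0000·(0.1500+2.4000) = 2.5500 m
C+Z_d+Z_r = 0.1500+0.1000+0.0000 = 0.2500 m
sum ≈ 0.3600+2.8800+2.5500+0.2500 ≈ 6.0400 m = S ✓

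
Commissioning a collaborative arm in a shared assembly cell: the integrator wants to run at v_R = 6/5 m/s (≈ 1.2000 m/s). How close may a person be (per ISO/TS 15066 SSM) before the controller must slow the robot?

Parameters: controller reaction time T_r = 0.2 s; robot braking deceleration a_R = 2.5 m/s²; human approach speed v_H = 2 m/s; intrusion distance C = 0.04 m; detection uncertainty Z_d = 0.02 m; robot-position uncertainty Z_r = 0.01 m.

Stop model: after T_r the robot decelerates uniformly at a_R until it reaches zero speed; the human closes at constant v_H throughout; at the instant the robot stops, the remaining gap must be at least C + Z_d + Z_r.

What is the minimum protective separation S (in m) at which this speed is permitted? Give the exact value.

braking lasts T_s = (6/5)/(5/2) = 0.4800 s
reaction-phase robot travel = 1.2000·0.2000 = 0.2400 m
robot covers 1.2000·0.4800 − ½·2.5000·0.4800² = 0.2880 m while stopping
person approaches 2.0000·(0.2000+0.4800) = 1.3600 m
C+Z_d+Z_r = 0.0400+0.0200+0.0100 = 0.0700 m
S_min ≈ 0.2400+0.2880+1.3600+0.0700  ⇒  S_min = 979/500 m

S_min = 979/500 m = 1.9580 m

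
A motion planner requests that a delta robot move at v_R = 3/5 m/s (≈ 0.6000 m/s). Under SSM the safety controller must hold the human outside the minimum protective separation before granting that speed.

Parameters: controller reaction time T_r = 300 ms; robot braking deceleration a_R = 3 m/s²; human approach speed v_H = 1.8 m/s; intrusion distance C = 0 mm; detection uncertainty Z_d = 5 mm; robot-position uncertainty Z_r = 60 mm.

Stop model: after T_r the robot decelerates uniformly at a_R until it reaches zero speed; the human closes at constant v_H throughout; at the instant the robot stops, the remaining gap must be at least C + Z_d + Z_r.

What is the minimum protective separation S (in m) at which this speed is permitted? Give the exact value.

braking lasts T_s = (3/5)/3 = 0.2000 s
robot in T_r: 0.6000·0.3000 = 0.1800 m
robot under decel: 0.6000²/(2·3.0000) = 0.0600 m
human over T_r+T_s: 1.8000·(0.3000+0.2000) = 0.9000 m
C+Z_d+Z_r = 0.0000+0.0050+0.0600 = 0.0650 m
S_min ≈ 0.1800+0.0600+0.9000+0.0650  ⇒  S_min = 241/200 m

S_min = 241/200 m = 1.2050 m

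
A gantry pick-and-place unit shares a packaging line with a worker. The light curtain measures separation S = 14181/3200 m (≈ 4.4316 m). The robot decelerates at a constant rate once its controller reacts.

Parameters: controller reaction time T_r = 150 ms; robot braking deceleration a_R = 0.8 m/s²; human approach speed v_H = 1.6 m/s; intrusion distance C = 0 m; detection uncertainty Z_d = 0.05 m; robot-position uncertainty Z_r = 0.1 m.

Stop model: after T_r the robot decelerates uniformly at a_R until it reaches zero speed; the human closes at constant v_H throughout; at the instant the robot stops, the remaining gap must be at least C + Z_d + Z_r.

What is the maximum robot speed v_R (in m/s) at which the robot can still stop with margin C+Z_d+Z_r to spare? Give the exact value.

quadratic (5/8)·v² + (43/20)·v + (-12933/3200) = 0
  disc = (43/20)² − 4·(5/8)·(-12933/3200) = 94249/6400 ; √disc = 307/80
  v_R = (−(43/20) + 307/80) / (2·(5/8)) = 27/20 m/s
check:
T_s = v_R/a_R = (27/20)/(4/5) = 1.6875 s
reaction-phase robot travel = 1.3500·0.1500 = 0.2025 m
braking distance = 1.3500²/(2·0.8000) = 1.1391 m
person approaches 1.6000·(0.1500+1.6875) = 2.9400 m
margins: 0.0000+0.0500+0.1000 = 0.1500 m
sum ≈ 0.2025+1.1391+2.9400+0.1500 ≈ 4.4316 m = S ✓

v_R_max = 27/20 m/s = 1.3500 m/s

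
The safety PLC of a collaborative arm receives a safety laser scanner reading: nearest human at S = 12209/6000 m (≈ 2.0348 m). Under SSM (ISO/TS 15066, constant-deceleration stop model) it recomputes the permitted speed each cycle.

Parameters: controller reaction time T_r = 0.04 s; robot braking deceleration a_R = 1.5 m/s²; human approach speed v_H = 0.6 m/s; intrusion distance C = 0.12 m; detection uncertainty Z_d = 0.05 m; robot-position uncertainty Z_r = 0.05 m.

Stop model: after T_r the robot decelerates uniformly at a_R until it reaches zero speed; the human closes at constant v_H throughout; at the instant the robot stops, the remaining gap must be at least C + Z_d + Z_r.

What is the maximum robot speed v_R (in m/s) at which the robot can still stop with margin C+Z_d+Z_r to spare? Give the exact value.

v_R_max = 7/4 m/s = 1.7500 m/s

quadratic (1/3)·v² + (11/25)·v + (-2149/1200) = 0
  disc = (11/25)² − 4·(1/3)·(-2149/1200) = 58081/22500 ; √disc = 241/150
  v_R = (−(11/25) + 241/150) / (2·(1/3)) = 7/4 m/s
check:
T_s = v_R/a_R = (7/4)/(3/2) = 1.1667 s
robot covers v_R·T_r = 1.7500·0.0400 = 0.0700 m before braking
robot covers 1.7500·1.1667 − ½·1.5000·1.1667² = 1.0208 m while stopping
human over T_r+T_s: 0.6000·(0.0400+1.1667) = 0.7240 m
C+Z_d+Z_r = 0.1200+0.0500+0.0500 = 0.2200 m
sum ≈ 0.0700+1.0208+0.7240+0.2200 ≈ 2.0348 m = S ✓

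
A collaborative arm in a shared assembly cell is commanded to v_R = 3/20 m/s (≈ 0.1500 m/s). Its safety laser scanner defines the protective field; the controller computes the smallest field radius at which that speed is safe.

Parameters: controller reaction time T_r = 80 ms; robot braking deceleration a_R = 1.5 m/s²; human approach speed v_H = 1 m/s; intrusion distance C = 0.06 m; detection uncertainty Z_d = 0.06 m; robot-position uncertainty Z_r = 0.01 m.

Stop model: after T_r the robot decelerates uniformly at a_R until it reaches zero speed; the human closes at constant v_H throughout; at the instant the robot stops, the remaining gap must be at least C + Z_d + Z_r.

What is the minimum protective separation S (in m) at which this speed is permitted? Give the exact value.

braking lasts T_s = (3/20)/(3/2) = 0.1000 s
reaction-phase robot travel = 0.1500·0.0800 = 0.0120 m
robot under decel: 0.1500²/(2·1.5000) = 0.0075 m
human over T_r+T_s: 1.0000·(0.0800+0.1000) = 0.1800 m
residual clearance needed = 0.0600+0.0600+0.0100 = 0.1300 m
S_min ≈ 0.0120+0.0075+0.1800+0.1300  ⇒  S_min = 659/2000 m

S_min = 659/2000 m = 0.3295 m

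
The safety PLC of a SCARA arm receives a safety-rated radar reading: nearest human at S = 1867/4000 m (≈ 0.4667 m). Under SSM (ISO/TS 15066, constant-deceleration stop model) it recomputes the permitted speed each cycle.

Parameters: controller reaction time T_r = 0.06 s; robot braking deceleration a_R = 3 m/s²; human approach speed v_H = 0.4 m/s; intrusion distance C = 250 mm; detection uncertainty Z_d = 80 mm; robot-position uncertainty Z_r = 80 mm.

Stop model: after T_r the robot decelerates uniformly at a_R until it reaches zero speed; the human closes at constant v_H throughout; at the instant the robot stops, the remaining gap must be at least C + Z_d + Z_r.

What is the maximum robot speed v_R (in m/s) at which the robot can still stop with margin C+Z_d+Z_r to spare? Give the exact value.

v_R_max = 3/20 m/s = 0.1500 m/s

quadratic (1/6)·v² + (29/150)·v + (-131/4000) = 0
  disc = (29/150)² − 4·(1/6)·(-131/4000) = 5329/90000 ; √disc = 73/300
  v_R = (−(29/150) + 73/300) / (2·(1/6)) = 3/20 m/s
check:
T_s = v_R/a_R = (3/20)/3 = 0.0500 s
reaction-phase robot travel = 0.1500·0.0600 = 0.0090 m
robot covers 0.1500·0.0500 − ½·3.0000·0.0500² = 0.0037 m while stopping
human over T_r+T_s: 0.4000·(0.0600+0.0500) = 0.0440 m
residual clearance needed = 0.2500+0.0800+0.0800 = 0.4100 m
sum ≈ 0.0090+0.0037+0.0440+0.4100 ≈ 0.4667 m = S ✓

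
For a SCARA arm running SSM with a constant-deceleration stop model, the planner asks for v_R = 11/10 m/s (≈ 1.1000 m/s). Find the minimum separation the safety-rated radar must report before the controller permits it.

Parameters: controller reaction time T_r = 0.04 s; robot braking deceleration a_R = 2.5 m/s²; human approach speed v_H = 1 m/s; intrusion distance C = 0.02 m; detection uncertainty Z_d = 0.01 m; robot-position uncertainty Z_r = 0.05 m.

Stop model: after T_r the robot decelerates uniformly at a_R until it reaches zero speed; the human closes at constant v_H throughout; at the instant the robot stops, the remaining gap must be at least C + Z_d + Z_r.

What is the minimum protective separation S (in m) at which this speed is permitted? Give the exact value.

S_min = 423/500 m = 0.8460 m

braking lasts T_s = (11/10)/(5/2) = 0.4400 s
robot covers v_R·T_r = 1.1000·0.0400 = 0.0440 m before braking
robot covers 1.1000·0.4400 − ½·2.5000·0.4400² = 0.2420 m while stopping
human over T_r+T_s: 1.0000·(0.0400+0.4400) = 0.4800 m
margins: 0.0200+0.0100+0.0500 = 0.0800 m
S_min ≈ 0.0440+0.2420+0.4800+0.0800  ⇒  S_min = 423/500 m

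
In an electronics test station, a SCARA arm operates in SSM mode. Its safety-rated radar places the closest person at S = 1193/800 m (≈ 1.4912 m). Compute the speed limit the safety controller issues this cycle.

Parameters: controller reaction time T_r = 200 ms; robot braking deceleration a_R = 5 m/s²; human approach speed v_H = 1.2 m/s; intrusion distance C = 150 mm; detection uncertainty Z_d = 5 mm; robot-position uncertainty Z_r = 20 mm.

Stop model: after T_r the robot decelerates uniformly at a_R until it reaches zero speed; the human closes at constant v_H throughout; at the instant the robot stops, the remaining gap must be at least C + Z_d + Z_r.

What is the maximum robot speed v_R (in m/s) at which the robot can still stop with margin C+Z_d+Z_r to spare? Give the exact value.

v_R_max = 7/4 m/s = 1.7500 m/s

quadratic (1/10)·v² + (11/25)·v + (-861/800) = 0
  disc = (11/25)² − 4·(1/10)·(-861/800) = 6241/10000 ; √disc = 79/100
  v_R = (−(11/25) + 79/100) / (2·(1/10)) = 7/4 m/s
check:
braking lasts T_s = (7/4)/5 = 0.3500 s
reaction-phase robot travel = 1.7500·0.2000 = 0.3500 m
robot covers 1.7500·0.3500 − ½·5.0000·0.3500² = 0.3063 m while stopping
human over T_r+T_s: 1.2000·(0.2000+0.3500) = 0.6600 m
C+Z_d+Z_r = 0.1500+0.0050+0.0200 = 0.1750 m
sum ≈ 0.3500+0.3063+0.6600+0.1750 ≈ 1.4912 m = S ✓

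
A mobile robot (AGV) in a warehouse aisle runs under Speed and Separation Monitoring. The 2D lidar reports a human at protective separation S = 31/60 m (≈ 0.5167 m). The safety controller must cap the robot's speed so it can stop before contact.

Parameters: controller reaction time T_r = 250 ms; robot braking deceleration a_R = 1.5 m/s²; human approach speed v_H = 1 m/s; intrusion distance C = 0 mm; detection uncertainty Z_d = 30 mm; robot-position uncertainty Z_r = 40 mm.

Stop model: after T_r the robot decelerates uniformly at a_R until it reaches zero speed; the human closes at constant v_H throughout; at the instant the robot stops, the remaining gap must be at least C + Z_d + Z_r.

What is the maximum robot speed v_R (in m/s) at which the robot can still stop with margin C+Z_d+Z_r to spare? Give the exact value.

v_R_max = 1/5 m/s = 0.2000 m/s

at the boundary: (1/3)·v² + (11/12)·v + (-59/300) = 0
  disc = (11/12)² − 4·(1/3)·(-59/300) = 441/400 ; √disc = 21/20
  v_R = (−(11/12) + 21/20) / (2·(1/3)) = 1/5 m/s
check:
T_s = v_R/a_R = (1/5)/(3/2) = 0.1333 s
reaction-phase robot travel = 0.2000·0.2500 = 0.0500 m
robot covers 0.2000·0.1333 − ½·1.5000·0.1333² = 0.0133 m while stopping
human closes 1.0000·0.3833 = 0.3833 m
C+Z_d+Z_r = 0.0000+0.0300+0.0400 = 0.0700 m
sum ≈ 0.0500+0.0133+0.3833+0.0700 ≈ 0.5167 m = S ✓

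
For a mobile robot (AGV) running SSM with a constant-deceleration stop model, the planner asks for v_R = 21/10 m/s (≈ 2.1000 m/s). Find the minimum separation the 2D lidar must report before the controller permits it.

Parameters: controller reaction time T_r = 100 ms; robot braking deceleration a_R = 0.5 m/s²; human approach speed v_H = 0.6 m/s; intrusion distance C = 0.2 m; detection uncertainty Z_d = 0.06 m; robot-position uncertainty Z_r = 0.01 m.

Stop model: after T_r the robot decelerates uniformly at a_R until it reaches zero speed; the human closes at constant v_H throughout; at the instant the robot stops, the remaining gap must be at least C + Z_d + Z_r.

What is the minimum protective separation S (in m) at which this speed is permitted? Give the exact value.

braking lasts T_s = (21/10)/(1/2) = 4.2000 s
robot covers v_R·T_r = 2.1000·0.1000 = 0.2100 m before braking
braking distance = 2.1000²/(2·0.5000) = 4.4100 m
person approaches 0.6000·(0.1000+4.2000) = 2.5800 m
margins: 0.2000+0.0600+0.0100 = 0.2700 m
S_min ≈ 0.2100+4.4100+2.5800+0.2700  ⇒  S_min = 747/100 m

S_min = 747/100 m = 7.4700 m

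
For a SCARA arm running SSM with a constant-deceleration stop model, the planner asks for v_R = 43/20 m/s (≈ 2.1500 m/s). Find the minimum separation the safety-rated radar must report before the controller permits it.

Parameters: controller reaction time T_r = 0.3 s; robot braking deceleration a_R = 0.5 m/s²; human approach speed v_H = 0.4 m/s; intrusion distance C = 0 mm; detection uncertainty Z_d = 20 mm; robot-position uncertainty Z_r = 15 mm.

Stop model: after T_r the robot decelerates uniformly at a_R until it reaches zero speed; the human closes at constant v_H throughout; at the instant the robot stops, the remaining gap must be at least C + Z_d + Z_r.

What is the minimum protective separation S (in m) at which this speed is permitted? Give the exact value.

braking lasts T_s = (43/20)/(1/2) = 4.3000 s
robot in T_r: 2.1500·0.3000 = 0.6450 m
robot covers 2.1500·4.3000 − ½·0.5000·4.3000² = 4.6225 m while stopping
person approaches 0.4000·(0.3000+4.3000) = 1.8400 m
margins: 0.0000+0.0200+0.0150 = 0.0350 m
S_min ≈ 0.6450+4.6225+1.8400+0.0350  ⇒  S_min = 2857/400 m

S_min = 2857/400 m = 7.1425 m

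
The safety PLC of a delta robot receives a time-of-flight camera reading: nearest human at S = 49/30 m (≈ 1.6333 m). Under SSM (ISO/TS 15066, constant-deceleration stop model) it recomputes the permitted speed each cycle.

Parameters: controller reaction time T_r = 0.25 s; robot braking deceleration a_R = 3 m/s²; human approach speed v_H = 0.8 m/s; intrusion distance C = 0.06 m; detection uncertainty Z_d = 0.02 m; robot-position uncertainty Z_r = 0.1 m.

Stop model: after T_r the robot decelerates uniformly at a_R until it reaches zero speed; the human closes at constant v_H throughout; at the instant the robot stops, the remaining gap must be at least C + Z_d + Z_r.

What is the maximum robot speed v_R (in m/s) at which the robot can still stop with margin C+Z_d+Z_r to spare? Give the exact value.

v_R_max = 8/5 m/s = 1.6000 m/s

quadratic (1/6)·v² + (31/60)·v + (-94/75) = 0
  disc = (31/60)² − 4·(1/6)·(-94/75) = 441/400 ; √disc = 21/20
  v_R = (−(31/60) + 21/20) / (2·(1/6)) = 8/5 m/s
check:
stop time T_s = (8/5)/3 = 0.5333 s
robot covers v_R·T_r = 1.6000·0.2500 = 0.4000 m before braking
robot under decel: 1.6000²/(2·3.0000) = 0.4267 m
human closes 0.8000·0.7833 = 0.6267 m
margins: 0.0600+0.0200+0.1000 = 0.1800 m
sum ≈ 0.4000+0.4267+0.6267+0.1800 ≈ 1.6333 m = S ✓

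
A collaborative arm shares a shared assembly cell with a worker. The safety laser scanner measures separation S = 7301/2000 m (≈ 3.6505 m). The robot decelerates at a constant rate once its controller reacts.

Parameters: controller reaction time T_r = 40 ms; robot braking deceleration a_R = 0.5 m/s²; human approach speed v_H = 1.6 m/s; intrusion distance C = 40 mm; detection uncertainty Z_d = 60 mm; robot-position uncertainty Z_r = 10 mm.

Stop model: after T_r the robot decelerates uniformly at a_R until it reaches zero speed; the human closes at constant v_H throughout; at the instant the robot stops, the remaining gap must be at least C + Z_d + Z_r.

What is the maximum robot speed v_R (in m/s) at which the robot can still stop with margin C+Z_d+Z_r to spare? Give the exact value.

at the boundary: (1)·v² + (81/25)·v + (-6953/2000) = 0
  disc = (81/25)² − 4·(1)·(-6953/2000) = 61009/2500 ; √disc = 247/50
  v_R = (−(81/25) + 247/50) / (2·(1)) = 17/20 m/s
check:
stop time T_s = (17/20)/(1/2) = 1.7000 s
robot covers v_R·T_r = 0.8500·0.0400 = 0.0340 m before braking
braking distance = 0.8500²/(2·0.5000) = 0.7225 m
human closes 1.6000·1.7400 = 2.7840 m
residual clearance needed = 0.0400+0.0600+0.0100 = 0.1100 m
sum ≈ 0.0340+0.7225+2.7840+0.1100 ≈ 3.6505 m = S ✓

v_R_max = 17/20 m/s = 0.8500 m/s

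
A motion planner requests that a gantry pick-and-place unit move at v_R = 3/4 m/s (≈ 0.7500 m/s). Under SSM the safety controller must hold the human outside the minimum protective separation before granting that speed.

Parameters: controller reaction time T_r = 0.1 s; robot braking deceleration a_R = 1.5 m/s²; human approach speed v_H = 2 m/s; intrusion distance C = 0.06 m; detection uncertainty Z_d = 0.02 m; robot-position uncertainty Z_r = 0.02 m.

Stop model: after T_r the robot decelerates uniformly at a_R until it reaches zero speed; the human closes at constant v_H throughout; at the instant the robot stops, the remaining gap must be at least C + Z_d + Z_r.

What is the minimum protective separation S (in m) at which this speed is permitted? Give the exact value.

T_s = v_R/a_R = (3/4)/(3/2) = 0.5000 s
reaction-phase robot travel = 0.7500·0.1000 = 0.0750 m
robot covers 0.7500·0.5000 − ½·1.5000·0.5000² = 0.1875 m while stopping
human closes 2.0000·0.6000 = 1.2000 m
residual clearance needed = 0.0600+0.0200+0.0200 = 0.1000 m
S_min ≈ 0.0750+0.1875+1.2000+0.1000  ⇒  S_min = 25/16 m

S_min = 25/16 m = 1.5625 m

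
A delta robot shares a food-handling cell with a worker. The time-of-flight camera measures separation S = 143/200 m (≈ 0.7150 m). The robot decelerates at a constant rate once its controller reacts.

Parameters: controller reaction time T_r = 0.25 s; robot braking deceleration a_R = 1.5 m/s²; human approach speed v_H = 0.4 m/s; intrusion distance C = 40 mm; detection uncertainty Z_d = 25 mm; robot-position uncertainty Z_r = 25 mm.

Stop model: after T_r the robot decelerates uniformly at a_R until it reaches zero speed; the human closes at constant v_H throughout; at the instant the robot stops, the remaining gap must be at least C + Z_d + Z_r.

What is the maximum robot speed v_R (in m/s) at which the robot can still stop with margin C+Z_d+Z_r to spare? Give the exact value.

v_R_max = 7/10 m/s = 0.7000 m/s

at the boundary: (1/3)·v² + (31/60)·v + (-21/40) = 0
  disc = (31/60)² − 4·(1/3)·(-21/40) = 3481/3600 ; √disc = 59/60
  v_R = (−(31/60) + 59/60) / (2·(1/3)) = 7/10 m/s
check:
braking lasts T_s = (7/10)/(3/2) = 0.4667 s
reaction-phase robot travel = 0.7000·0.2500 = 0.1750 m
robot under decel: 0.7000²/(2·1.5000) = 0.1633 m
person approaches 0.4000·(0.2500+0.4667) = 0.2867 m
residual clearance needed = 0.0400+0.0250+0.0250 = 0.0900 m
sum ≈ 0.1750+0.1633+0.2867+0.0900 ≈ 0.7150 m = S ✓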